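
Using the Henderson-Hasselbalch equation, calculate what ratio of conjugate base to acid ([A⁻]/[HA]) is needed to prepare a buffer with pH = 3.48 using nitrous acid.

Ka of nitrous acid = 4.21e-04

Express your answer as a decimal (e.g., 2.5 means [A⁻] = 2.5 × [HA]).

pKa = -log(4.21e-04) = 3.3757. pH = pKa + log([A⁻]/[HA]), so log([A⁻]/[HA]) = pH − pKa = 3.48 − 3.3757 = 0.1043. [A⁻]/[HA] = 10^(0.1043) = 1.27

[A⁻]/[HA] = 1.27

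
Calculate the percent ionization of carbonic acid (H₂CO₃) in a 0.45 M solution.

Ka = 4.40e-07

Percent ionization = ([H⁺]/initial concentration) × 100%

Using Ka equilibrium: x² + Ka×x - Ka×C = 0. Solving: [H⁺] = 4.4475e-04. Percent = (4.4475e-04/0.45) × 100

Percent ionization = 0.0988%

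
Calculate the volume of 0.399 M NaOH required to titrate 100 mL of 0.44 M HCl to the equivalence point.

At equivalence: moles acid = moles base. moles HCl = 0.44 × 100/1000 = 0.044 mol. V_base = moles / 0.399 × 1000 = 110.3 mL.

V_{base} = 110.3 mL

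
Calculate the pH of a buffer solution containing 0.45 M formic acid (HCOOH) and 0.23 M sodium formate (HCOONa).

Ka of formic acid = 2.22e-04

pKa = -log(2.22e-04) = 3.65. pH = pKa + log([A⁻]/[HA]) = 3.65 + log(0.23/0.45)

pH = 3.36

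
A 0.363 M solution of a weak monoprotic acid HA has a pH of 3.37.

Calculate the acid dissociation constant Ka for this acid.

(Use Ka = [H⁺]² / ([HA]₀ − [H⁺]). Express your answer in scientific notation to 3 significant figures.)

[H⁺] = 10^(−pH) = 10^(−3.37) = 4.266e-04 M. For HA ⇌ H⁺ + A⁻, Ka = [H⁺][A⁻]/[HA] = [H⁺]² / ([HA]₀ − [H⁺]) = (4.266e-04)² / (0.363 − 4.266e-04) = 5.02e-07.

K_a = 5.02e-07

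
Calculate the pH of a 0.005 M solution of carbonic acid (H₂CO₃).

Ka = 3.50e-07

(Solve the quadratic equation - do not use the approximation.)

x² + Ka×x - Ka×C = 0. Using quadratic formula: [H⁺] = 4.1658e-05

pH = 4.38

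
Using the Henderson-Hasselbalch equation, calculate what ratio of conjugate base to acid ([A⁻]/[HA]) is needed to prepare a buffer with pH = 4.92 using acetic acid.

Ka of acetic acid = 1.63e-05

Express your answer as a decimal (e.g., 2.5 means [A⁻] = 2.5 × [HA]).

pKa = -log(1.63e-05) = 4.7878. pH = pKa + log([A⁻]/[HA]), so log([A⁻]/[HA]) = pH − pKa = 4.92 − 4.7878 = 0.1322. [A⁻]/[HA] = 10^(0.1322) = 1.36

[A⁻]/[HA] = 1.36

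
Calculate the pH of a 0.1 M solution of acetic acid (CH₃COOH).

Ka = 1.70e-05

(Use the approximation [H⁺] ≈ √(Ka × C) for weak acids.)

[H⁺] = √(Ka × C) = √(1.70e-05 × 0.1) = 1.3038e-03. pH = -log(1.3038e-03)

pH = 2.88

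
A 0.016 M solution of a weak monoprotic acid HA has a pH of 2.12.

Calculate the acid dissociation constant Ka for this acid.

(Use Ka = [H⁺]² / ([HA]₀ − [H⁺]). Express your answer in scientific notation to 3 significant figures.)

[H⁺] = 10^(−pH) = 10^(−2.12) = 7.586e-03 M. For HA ⇌ H⁺ + A⁻, Ka = [H⁺][A⁻]/[HA] = [H⁺]² / ([HA]₀ − [H⁺]) = (7.586e-03)² / (0.016 − 7.586e-03) = 6.84e-03.

K_a = 6.84e-03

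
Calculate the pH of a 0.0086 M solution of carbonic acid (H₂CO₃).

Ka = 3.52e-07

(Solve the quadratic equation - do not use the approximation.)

x² + Ka×x - Ka×C = 0. Using quadratic formula: [H⁺] = 5.4844e-05

pH = 4.26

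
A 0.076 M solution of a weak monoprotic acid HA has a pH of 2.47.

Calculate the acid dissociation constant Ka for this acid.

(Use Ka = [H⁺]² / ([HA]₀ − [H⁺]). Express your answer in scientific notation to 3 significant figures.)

[H⁺] = 10^(−pH) = 10^(−2.47) = 3.388e-03 M. For HA ⇌ H⁺ + A⁻, Ka = [H⁺][A⁻]/[HA] = [H⁺]² / ([HA]₀ − [H⁺]) = (3.388e-03)² / (0.076 − 3.388e-03) = 1.58e-04.

K_a = 1.58e-04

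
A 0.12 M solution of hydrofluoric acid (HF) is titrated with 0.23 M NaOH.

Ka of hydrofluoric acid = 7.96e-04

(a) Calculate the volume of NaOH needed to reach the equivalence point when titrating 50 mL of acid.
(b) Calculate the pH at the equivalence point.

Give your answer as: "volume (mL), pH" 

moles acid = 0.12 × 50/1000 = 0.006 mol; V_base = moles/0.23 × 1000 = 26.1 mL. At equivalence only the conjugate base is present: [A⁻] = 0.006/0.076 = 7.8857e-02 M. Kb = Kw/Ka = 1.26e-11; [OH⁻] = √(Kb × [A⁻]) = 9.9532e-07; pOH = 6.00; pH = 14 - pOH = 8.00.

V = 26.1 mL, pH = 8.00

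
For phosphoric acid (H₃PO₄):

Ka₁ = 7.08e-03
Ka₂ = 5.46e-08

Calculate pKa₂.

pKa₂ = -log(Ka₂) = -log(5.46e-08) = 7.26.

pK_{a2} = 7.26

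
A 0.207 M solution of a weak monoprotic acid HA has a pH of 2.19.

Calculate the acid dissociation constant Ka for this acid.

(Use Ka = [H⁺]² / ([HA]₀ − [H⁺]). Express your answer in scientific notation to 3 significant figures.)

[H⁺] = 10^(−pH) = 10^(−2.19) = 6.457e-03 M. For HA ⇌ H⁺ + A⁻, Ka = [H⁺][A⁻]/[HA] = [H⁺]² / ([HA]₀ − [H⁺]) = (6.457e-03)² / (0.207 − 6.457e-03) = 2.08e-04.

K_a = 2.08e-04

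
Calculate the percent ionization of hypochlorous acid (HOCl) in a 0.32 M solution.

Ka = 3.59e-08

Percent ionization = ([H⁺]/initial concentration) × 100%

Using Ka equilibrium: x² + Ka×x - Ka×C = 0. Solving: [H⁺] = 1.0716e-04. Percent = (1.0716e-04/0.32) × 100

Percent ionization = 0.0335%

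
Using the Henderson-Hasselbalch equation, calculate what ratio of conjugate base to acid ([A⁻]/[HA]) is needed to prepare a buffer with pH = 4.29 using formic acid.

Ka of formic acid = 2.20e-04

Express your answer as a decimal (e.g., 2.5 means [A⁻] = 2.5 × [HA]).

pKa = -log(2.20e-04) = 3.6576. pH = pKa + log([A⁻]/[HA]), so log([A⁻]/[HA]) = pH − pKa = 4.29 − 3.6576 = 0.6324. [A⁻]/[HA] = 10^(0.6324) = 4.29

[A⁻]/[HA] = 4.29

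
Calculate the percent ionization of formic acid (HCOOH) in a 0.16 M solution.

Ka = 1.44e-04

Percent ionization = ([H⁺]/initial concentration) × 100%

Using Ka equilibrium: x² + Ka×x - Ka×C = 0. Solving: [H⁺] = 4.7285e-03. Percent = (4.7285e-03/0.16) × 100

Percent ionization = 2.96%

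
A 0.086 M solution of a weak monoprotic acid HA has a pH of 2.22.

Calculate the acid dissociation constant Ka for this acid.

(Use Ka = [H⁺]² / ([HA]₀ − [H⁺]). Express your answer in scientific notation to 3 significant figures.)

[H⁺] = 10^(−pH) = 10^(−2.22) = 6.026e-03 M. For HA ⇌ H⁺ + A⁻, Ka = [H⁺][A⁻]/[HA] = [H⁺]² / ([HA]₀ − [H⁺]) = (6.026e-03)² / (0.086 − 6.026e-03) = 4.54e-04.

K_a = 4.54e-04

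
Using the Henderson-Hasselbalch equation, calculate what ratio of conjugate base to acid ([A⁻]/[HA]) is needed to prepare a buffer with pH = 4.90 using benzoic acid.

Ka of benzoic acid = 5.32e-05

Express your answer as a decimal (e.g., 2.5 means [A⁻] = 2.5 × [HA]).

pKa = -log(5.32e-05) = 4.2741. pH = pKa + log([A⁻]/[HA]), so log([A⁻]/[HA]) = pH − pKa = 4.90 − 4.2741 = 0.6259. [A⁻]/[HA] = 10^(0.6259) = 4.23

[A⁻]/[HA] = 4.23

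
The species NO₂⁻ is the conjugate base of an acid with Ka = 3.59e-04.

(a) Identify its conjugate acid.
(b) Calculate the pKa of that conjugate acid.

(a) The conjugate acid is formed by adding one H⁺ to NO₂⁻, giving HNO₂. (b) pKa = -log(Ka) = -log(3.59e-04) = 3.44.

Conjugate acid: HNO₂; pK_a = 3.44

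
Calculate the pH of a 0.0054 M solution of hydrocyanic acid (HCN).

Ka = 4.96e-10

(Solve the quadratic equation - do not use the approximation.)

x² + Ka×x - Ka×C = 0. Using quadratic formula: [H⁺] = 1.6363e-06

pH = 5.79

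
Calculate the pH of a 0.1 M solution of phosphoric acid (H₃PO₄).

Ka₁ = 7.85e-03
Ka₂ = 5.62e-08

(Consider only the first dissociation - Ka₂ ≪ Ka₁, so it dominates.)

First dissociation dominates. From Ka₁ = [H⁺][HA⁻]/[H₂A], x² + Ka₁·x − Ka₁·C = 0 with C = 0.1 M and Ka₁ = 7.85e-03. Solving: [H⁺] = (−Ka₁ + √(Ka₁² + 4·Ka₁·C)) / 2 = 2.4366e-02 M. pH = -log(2.4366e-02) = 1.61.

pH = 1.61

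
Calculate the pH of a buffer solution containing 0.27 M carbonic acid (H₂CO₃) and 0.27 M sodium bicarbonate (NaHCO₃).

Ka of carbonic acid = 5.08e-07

pKa = -log(5.08e-07) = 6.29. pH = pKa + log([A⁻]/[HA]) = 6.29 + log(0.27/0.27)

pH = 6.29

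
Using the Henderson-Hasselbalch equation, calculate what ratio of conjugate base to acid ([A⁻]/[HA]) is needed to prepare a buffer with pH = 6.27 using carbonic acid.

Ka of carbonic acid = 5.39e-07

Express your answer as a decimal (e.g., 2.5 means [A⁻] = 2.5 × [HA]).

pKa = -log(5.39e-07) = 6.2684. pH = pKa + log([A⁻]/[HA]), so log([A⁻]/[HA]) = pH − pKa = 6.27 − 6.2684 = 0.0016. [A⁻]/[HA] = 10^(0.0016) = 1.00

[A⁻]/[HA] = 1.00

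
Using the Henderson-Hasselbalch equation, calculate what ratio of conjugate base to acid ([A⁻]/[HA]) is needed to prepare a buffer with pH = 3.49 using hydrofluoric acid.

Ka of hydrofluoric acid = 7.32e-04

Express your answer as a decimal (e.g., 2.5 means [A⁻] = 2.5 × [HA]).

pKa = -log(7.32e-04) = 3.1355. pH = pKa + log([A⁻]/[HA]), so log([A⁻]/[HA]) = pH − pKa = 3.49 − 3.1355 = 0.3545. [A⁻]/[HA] = 10^(0.3545) = 2.26

[A⁻]/[HA] = 2.26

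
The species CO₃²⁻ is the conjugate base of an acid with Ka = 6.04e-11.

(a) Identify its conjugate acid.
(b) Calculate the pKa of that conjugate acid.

(a) The conjugate acid is formed by adding one H⁺ to CO₃²⁻, giving HCO₃⁻. (b) pKa = -log(Ka) = -log(6.04e-11) = 10.22.

Conjugate acid: HCO₃⁻; pK_a = 10.22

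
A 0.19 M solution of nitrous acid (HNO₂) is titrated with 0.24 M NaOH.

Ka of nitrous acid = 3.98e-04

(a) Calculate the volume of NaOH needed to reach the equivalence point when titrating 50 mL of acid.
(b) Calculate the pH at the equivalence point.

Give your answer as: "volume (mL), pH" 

moles acid = 0.19 × 50/1000 = 0.0095 mol; V_base = moles/0.24 × 1000 = 39.6 mL. At equivalence only the conjugate base is present: [A⁻] = 0.0095/0.090 = 1.0605e-01 M. Kb = Kw/Ka = 2.51e-11; [OH⁻] = √(Kb × [A⁻]) = 1.6323e-06; pOH = 5.79; pH = 14 - pOH = 8.21.

V = 39.6 mL, pH = 8.21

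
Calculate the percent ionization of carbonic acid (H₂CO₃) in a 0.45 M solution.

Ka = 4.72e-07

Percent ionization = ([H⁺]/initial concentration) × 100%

Using Ka equilibrium: x² + Ka×x - Ka×C = 0. Solving: [H⁺] = 4.6063e-04. Percent = (4.6063e-04/0.45) × 100

Percent ionization = 0.102%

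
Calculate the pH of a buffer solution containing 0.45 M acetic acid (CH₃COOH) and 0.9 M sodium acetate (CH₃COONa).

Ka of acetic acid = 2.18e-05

pKa = -log(2.18e-05) = 4.66. pH = pKa + log([A⁻]/[HA]) = 4.66 + log(0.9/0.45)

pH = 4.96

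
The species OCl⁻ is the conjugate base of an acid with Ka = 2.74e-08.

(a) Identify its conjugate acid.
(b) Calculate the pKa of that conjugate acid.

(a) The conjugate acid is formed by adding one H⁺ to OCl⁻, giving HOCl. (b) pKa = -log(Ka) = -log(2.74e-08) = 7.56.

Conjugate acid: HOCl; pK_a = 7.56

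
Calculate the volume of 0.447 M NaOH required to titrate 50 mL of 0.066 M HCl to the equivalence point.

At equivalence: moles acid = moles base. moles HCl = 0.066 × 50/1000 = 0.0033 mol. V_base = moles / 0.447 × 1000 = 7.4 mL.

V_{base} = 7.4 mL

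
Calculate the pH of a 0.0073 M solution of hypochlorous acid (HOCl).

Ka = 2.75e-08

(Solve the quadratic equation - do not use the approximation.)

x² + Ka×x - Ka×C = 0. Using quadratic formula: [H⁺] = 1.4155e-05

pH = 4.85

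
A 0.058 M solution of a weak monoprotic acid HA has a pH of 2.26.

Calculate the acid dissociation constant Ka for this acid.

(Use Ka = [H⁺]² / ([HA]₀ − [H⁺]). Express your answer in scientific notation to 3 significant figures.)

[H⁺] = 10^(−pH) = 10^(−2.26) = 5.495e-03 M. For HA ⇌ H⁺ + A⁻, Ka = [H⁺][A⁻]/[HA] = [H⁺]² / ([HA]₀ − [H⁺]) = (5.495e-03)² / (0.058 − 5.495e-03) = 5.75e-04.

K_a = 5.75e-04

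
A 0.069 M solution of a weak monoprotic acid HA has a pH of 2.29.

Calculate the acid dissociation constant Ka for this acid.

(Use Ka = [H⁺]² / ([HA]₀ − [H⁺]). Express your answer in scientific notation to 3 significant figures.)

[H⁺] = 10^(−pH) = 10^(−2.29) = 5.129e-03 M. For HA ⇌ H⁺ + A⁻, Ka = [H⁺][A⁻]/[HA] = [H⁺]² / ([HA]₀ − [H⁺]) = (5.129e-03)² / (0.069 − 5.129e-03) = 4.12e-04.

K_a = 4.12e-04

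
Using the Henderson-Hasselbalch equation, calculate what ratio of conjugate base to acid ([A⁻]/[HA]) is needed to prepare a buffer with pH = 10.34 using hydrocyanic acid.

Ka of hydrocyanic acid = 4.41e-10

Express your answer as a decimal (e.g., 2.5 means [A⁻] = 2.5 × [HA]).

pKa = -log(4.41e-10) = 9.3556. pH = pKa + log([A⁻]/[HA]), so log([A⁻]/[HA]) = pH − pKa = 10.34 − 9.3556 = 0.9844. [A⁻]/[HA] = 10^(0.9844) = 9.65

[A⁻]/[HA] = 9.65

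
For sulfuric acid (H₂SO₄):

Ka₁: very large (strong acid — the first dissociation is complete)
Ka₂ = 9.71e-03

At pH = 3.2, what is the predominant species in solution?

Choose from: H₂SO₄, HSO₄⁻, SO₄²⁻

The first dissociation is complete, so H₂SO₄ itself is never the predominant species in water; pKa₂ = -log(9.71e-03) = 2.01. For a polyprotic acid the predominant species crosses at each pKa: below pKa_n the protonated form dominates, above it the deprotonated form does. At pH = 3.2, the predominant species is SO₄²⁻.

SO₄²⁻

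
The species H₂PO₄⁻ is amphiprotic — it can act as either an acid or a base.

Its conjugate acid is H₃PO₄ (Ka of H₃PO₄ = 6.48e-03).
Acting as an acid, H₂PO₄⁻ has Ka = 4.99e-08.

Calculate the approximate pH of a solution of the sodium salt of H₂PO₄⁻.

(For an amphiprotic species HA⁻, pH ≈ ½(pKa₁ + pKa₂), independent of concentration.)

pKa₁ = -log(6.48e-03) = 2.19; pKa₂ = -log(4.99e-08) = 7.30. For an amphiprotic species, pH ≈ ½(pKa₁ + pKa₂) = ½(2.19 + 7.30) = 4.75.

pH = 4.75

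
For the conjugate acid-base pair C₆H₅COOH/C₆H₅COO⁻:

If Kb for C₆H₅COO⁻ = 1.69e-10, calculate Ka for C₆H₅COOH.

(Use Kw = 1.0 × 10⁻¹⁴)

For a conjugate pair Ka × Kb = Kw, so Ka = Kw/Kb = 1.0 × 10⁻¹⁴ / 1.69e-10 = 5.92e-05.

K_a = 5.92e-05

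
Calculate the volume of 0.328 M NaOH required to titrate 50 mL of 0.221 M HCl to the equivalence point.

At equivalence: moles acid = moles base. moles HCl = 0.221 × 50/1000 = 0.01105 mol. V_base = moles / 0.328 × 1000 = 33.7 mL.

V_{base} = 33.7 mL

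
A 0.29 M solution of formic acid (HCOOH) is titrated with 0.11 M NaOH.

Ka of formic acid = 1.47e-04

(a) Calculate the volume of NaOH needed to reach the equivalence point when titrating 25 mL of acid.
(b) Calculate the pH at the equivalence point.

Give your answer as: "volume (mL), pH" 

moles acid = 0.29 × 25/1000 = 0.00725 mol; V_base = moles/0.11 × 1000 = 65.9 mL. At equivalence only the conjugate base is present: [A⁻] = 0.00725/0.091 = 7.9750e-02 M. Kb = Kw/Ka = 6.80e-11; [OH⁻] = √(Kb × [A⁻]) = 2.3292e-06; pOH = 5.63; pH = 14 - pOH = 8.37.

V = 65.9 mL, pH = 8.37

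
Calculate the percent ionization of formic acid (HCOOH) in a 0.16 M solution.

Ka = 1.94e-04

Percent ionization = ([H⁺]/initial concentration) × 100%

Using Ka equilibrium: x² + Ka×x - Ka×C = 0. Solving: [H⁺] = 5.4752e-03. Percent = (5.4752e-03/0.16) × 100

Percent ionization = 3.42%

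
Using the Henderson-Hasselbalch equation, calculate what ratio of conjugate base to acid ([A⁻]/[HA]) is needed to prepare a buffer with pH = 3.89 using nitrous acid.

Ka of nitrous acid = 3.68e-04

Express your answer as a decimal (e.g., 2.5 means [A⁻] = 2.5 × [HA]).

pKa = -log(3.68e-04) = 3.4342. pH = pKa + log([A⁻]/[HA]), so log([A⁻]/[HA]) = pH − pKa = 3.89 − 3.4342 = 0.4558. [A⁻]/[HA] = 10^(0.4558) = 2.86

[A⁻]/[HA] = 2.86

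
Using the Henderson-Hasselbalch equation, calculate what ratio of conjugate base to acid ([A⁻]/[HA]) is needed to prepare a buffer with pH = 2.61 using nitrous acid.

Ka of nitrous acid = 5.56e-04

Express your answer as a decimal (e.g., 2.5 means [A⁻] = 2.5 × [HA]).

pKa = -log(5.56e-04) = 3.2549. pH = pKa + log([A⁻]/[HA]), so log([A⁻]/[HA]) = pH − pKa = 2.61 − 3.2549 = -0.6449. [A⁻]/[HA] = 10^(-0.6449) = 0.227

[A⁻]/[HA] = 0.227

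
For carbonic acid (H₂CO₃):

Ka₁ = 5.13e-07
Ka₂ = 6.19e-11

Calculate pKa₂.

pKa₂ = -log(Ka₂) = -log(6.19e-11) = 10.21.

pK_{a2} = 10.21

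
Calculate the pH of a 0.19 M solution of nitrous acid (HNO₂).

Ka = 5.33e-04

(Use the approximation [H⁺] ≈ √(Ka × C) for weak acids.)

[H⁺] = √(Ka × C) = √(5.33e-04 × 0.19) = 1.0063e-02. pH = -log(1.0063e-02)

pH = 2.00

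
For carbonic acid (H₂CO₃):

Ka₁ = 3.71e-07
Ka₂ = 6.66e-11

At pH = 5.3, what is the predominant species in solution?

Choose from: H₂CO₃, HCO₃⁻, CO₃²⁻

pKa₁ = 6.43, pKa₂ = 10.18. For a polyprotic acid the predominant species crosses at each pKa: below pKa_n the protonated form dominates, above it the deprotonated form does. At pH = 5.3, the predominant species is H₂CO₃.

H₂CO₃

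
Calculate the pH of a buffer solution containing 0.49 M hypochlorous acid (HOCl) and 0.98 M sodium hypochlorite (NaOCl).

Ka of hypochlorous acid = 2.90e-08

pKa = -log(2.90e-08) = 7.54. pH = pKa + log([A⁻]/[HA]) = 7.54 + log(0.98/0.49)

pH = 7.84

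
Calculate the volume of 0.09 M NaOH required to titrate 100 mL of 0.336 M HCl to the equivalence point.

At equivalence: moles acid = moles base. moles HCl = 0.336 × 100/1000 = 0.0336 mol. V_base = moles / 0.09 × 1000 = 373.3 mL.

V_{base} = 373.3 mL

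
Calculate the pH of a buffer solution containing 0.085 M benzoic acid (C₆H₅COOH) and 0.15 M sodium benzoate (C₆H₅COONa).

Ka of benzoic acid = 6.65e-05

pKa = -log(6.65e-05) = 4.18. pH = pKa + log([A⁻]/[HA]) = 4.18 + log(0.15/0.085)

pH = 4.42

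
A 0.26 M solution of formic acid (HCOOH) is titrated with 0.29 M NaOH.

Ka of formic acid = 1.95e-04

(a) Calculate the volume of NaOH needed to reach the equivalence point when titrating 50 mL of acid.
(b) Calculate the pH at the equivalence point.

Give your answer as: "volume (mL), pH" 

moles acid = 0.26 × 50/1000 = 0.013 mol; V_base = moles/0.29 × 1000 = 44.8 mL. At equivalence only the conjugate base is present: [A⁻] = 0.013/0.095 = 1.3709e-01 M. Kb = Kw/Ka = 5.13e-11; [OH⁻] = √(Kb × [A⁻]) = 2.6515e-06; pOH = 5.58; pH = 14 - pOH = 8.42.

V = 44.8 mL, pH = 8.42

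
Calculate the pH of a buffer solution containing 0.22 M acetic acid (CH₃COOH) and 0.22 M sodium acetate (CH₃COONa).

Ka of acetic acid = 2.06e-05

pKa = -log(2.06e-05) = 4.69. pH = pKa + log([A⁻]/[HA]) = 4.69 + log(0.22/0.22)

pH = 4.69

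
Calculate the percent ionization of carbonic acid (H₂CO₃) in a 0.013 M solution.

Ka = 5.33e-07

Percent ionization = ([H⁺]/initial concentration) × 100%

Using Ka equilibrium: x² + Ka×x - Ka×C = 0. Solving: [H⁺] = 8.2975e-05. Percent = (8.2975e-05/0.013) × 100

Percent ionization = 0.638%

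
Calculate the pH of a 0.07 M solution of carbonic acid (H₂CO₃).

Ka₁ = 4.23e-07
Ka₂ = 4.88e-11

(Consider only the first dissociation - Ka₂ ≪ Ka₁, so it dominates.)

First dissociation dominates. From Ka₁ = [H⁺][HA⁻]/[H₂A], x² + Ka₁·x − Ka₁·C = 0 with C = 0.07 M and Ka₁ = 4.23e-07. Solving: [H⁺] = (−Ka₁ + √(Ka₁² + 4·Ka₁·C)) / 2 = 1.7186e-04 M. pH = -log(1.7186e-04) = 3.76.

pH = 3.76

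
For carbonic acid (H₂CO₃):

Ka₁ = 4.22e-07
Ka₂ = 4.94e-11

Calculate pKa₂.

pKa₂ = -log(Ka₂) = -log(4.94e-11) = 10.31.

pK_{a2} = 10.31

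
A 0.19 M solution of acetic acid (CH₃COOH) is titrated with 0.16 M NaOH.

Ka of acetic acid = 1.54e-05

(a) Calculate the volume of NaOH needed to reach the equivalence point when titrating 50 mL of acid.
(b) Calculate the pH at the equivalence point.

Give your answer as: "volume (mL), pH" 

moles acid = 0.19 × 50/1000 = 0.0095 mol; V_base = moles/0.16 × 1000 = 59.4 mL. At equivalence only the conjugate base is present: [A⁻] = 0.0095/0.109 = 8.6857e-02 M. Kb = Kw/Ka = 6.49e-10; [OH⁻] = √(Kb × [A⁻]) = 7.5100e-06; pOH = 5.12; pH = 14 - pOH = 8.88.

V = 59.4 mL, pH = 8.88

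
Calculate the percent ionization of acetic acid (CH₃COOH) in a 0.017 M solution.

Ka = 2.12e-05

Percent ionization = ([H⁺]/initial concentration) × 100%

Using Ka equilibrium: x² + Ka×x - Ka×C = 0. Solving: [H⁺] = 5.8983e-04. Percent = (5.8983e-04/0.017) × 100

Percent ionization = 3.47%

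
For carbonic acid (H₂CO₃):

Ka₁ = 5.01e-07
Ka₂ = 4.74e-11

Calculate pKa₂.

pKa₂ = -log(Ka₂) = -log(4.74e-11) = 10.32.

pK_{a2} = 10.32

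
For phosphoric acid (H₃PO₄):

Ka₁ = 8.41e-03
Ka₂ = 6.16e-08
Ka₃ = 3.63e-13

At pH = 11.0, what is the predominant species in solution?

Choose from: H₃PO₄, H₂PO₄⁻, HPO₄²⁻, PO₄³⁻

pKa₁ = 2.08, pKa₂ = 7.21, pKa₃ = 12.44. For a polyprotic acid the predominant species crosses at each pKa: below pKa_n the protonated form dominates, above it the deprotonated form does. At pH = 11.0, the predominant species is HPO₄²⁻.

HPO₄²⁻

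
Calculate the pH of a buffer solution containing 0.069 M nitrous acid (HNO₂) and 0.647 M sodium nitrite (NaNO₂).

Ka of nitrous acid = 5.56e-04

pKa = -log(5.56e-04) = 3.25. pH = pKa + log([A⁻]/[HA]) = 3.25 + log(0.647/0.069)

pH = 4.23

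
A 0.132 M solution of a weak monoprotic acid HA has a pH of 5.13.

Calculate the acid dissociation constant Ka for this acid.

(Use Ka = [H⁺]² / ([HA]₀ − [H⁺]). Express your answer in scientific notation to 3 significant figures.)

[H⁺] = 10^(−pH) = 10^(−5.13) = 7.413e-06 M. For HA ⇌ H⁺ + A⁻, Ka = [H⁺][A⁻]/[HA] = [H⁺]² / ([HA]₀ − [H⁺]) = (7.413e-06)² / (0.132 − 7.413e-06) = 4.16e-10.

K_a = 4.16e-10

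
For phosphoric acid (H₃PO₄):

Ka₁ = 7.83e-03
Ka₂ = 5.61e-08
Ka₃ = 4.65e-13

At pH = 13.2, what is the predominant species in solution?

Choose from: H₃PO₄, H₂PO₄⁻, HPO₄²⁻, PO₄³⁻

pKa₁ = 2.11, pKa₂ = 7.25, pKa₃ = 12.33. For a polyprotic acid the predominant species crosses at each pKa: below pKa_n the protonated form dominates, above it the deprotonated form does. At pH = 13.2, the predominant species is PO₄³⁻.

PO₄³⁻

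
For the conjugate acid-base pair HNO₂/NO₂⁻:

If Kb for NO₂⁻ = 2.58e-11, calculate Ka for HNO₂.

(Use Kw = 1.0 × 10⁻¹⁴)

For a conjugate pair Ka × Kb = Kw, so Ka = Kw/Kb = 1.0 × 10⁻¹⁴ / 2.58e-11 = 3.88e-04.

K_a = 3.88e-04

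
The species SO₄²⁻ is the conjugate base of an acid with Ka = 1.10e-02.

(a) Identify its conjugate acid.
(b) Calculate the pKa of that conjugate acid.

(a) The conjugate acid is formed by adding one H⁺ to SO₄²⁻, giving HSO₄⁻. (b) pKa = -log(Ka) = -log(1.10e-02) = 1.96.

Conjugate acid: HSO₄⁻; pK_a = 1.96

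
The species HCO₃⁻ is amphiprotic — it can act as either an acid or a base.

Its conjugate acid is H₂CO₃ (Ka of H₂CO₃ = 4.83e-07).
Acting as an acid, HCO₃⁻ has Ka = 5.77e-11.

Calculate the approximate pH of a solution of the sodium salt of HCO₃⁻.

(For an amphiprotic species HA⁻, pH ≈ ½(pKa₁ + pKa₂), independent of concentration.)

pKa₁ = -log(4.83e-07) = 6.32; pKa₂ = -log(5.77e-11) = 10.24. For an amphiprotic species, pH ≈ ½(pKa₁ + pKa₂) = ½(6.32 + 10.24) = 8.28.

pH = 8.28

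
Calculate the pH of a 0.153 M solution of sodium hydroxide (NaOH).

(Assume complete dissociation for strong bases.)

[OH⁻] = 0.153 M for strong base. pOH = -log[OH⁻] = 0.82, pH = 14 - pOH

pH = 13.18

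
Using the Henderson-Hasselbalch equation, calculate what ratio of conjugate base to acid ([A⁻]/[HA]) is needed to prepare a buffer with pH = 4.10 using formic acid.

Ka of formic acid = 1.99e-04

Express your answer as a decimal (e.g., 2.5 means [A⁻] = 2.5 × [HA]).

pKa = -log(1.99e-04) = 3.7011. pH = pKa + log([A⁻]/[HA]), so log([A⁻]/[HA]) = pH − pKa = 4.10 − 3.7011 = 0.3989. [A⁻]/[HA] = 10^(0.3989) = 2.51

[A⁻]/[HA] = 2.51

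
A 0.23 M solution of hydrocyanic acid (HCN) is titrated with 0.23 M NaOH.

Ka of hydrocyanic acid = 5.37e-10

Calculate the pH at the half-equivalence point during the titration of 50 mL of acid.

At half-equivalence [HA] = [A⁻], so Henderson-Hasselbalch gives pH = pKa = -log(5.37e-10) = 9.27.

pH = pKa = 9.27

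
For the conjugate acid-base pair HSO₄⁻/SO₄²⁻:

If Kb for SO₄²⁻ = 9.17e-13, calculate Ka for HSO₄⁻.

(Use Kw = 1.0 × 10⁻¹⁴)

For a conjugate pair Ka × Kb = Kw, so Ka = Kw/Kb = 1.0 × 10⁻¹⁴ / 9.17e-13 = 1.09e-02.

K_a = 1.09e-02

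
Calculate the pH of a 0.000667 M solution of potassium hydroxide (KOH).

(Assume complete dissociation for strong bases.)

[OH⁻] = 0.000667 M for strong base. pOH = -log[OH⁻] = 3.18, pH = 14 - pOH

pH = 10.82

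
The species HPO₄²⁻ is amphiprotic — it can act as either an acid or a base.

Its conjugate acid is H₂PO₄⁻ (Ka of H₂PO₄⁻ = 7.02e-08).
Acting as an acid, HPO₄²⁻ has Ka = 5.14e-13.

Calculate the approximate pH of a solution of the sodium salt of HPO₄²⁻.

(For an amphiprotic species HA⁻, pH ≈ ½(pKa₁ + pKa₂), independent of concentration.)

pKa₁ = -log(7.02e-08) = 7.15; pKa₂ = -log(5.14e-13) = 12.29. For an amphiprotic species, pH ≈ ½(pKa₁ + pKa₂) = ½(7.15 + 12.29) = 9.72.

pH = 9.72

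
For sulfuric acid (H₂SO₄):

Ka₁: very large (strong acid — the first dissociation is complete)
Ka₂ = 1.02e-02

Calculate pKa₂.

pKa₂ = -log(Ka₂) = -log(1.02e-02) = 1.99.

pK_{a2} = 1.99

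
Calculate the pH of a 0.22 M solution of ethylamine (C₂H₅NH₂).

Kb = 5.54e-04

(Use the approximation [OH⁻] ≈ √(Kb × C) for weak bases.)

[OH⁻] = √(Kb × C) = √(5.54e-04 × 0.22) = 1.1040e-02. pOH = 1.96, pH = 14 - pOH

pH = 12.04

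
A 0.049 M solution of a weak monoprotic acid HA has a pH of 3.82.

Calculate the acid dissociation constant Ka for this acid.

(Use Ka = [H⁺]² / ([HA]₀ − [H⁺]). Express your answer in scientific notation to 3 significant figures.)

[H⁺] = 10^(−pH) = 10^(−3.82) = 1.514e-04 M. For HA ⇌ H⁺ + A⁻, Ka = [H⁺][A⁻]/[HA] = [H⁺]² / ([HA]₀ − [H⁺]) = (1.514e-04)² / (0.049 − 1.514e-04) = 4.69e-07.

K_a = 4.69e-07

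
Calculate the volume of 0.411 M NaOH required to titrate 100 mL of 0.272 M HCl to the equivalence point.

At equivalence: moles acid = moles base. moles HCl = 0.272 × 100/1000 = 0.0272 mol. V_base = moles / 0.411 × 1000 = 66.2 mL.

V_{base} = 66.2 mL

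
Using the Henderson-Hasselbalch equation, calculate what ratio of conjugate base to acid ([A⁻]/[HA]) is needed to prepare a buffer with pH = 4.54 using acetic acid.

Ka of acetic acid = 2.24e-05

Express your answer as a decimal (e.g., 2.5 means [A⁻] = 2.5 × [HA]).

pKa = -log(2.24e-05) = 4.6498. pH = pKa + log([A⁻]/[HA]), so log([A⁻]/[HA]) = pH − pKa = 4.54 − 4.6498 = -0.1098. [A⁻]/[HA] = 10^(-0.1098) = 0.777

[A⁻]/[HA] = 0.777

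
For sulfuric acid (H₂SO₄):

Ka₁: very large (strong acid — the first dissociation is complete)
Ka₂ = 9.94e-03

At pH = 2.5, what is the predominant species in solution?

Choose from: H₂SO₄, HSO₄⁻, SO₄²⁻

The first dissociation is complete, so H₂SO₄ itself is never the predominant species in water; pKa₂ = -log(9.94e-03) = 2.00. For a polyprotic acid the predominant species crosses at each pKa: below pKa_n the protonated form dominates, above it the deprotonated form does. At pH = 2.5, the predominant species is SO₄²⁻.

SO₄²⁻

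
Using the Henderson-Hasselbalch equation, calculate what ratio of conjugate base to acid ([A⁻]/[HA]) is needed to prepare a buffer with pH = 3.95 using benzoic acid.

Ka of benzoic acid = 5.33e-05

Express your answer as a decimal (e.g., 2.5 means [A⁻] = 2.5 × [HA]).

pKa = -log(5.33e-05) = 4.2733. pH = pKa + log([A⁻]/[HA]), so log([A⁻]/[HA]) = pH − pKa = 3.95 − 4.2733 = -0.3233. [A⁻]/[HA] = 10^(-0.3233) = 0.475

[A⁻]/[HA] = 0.475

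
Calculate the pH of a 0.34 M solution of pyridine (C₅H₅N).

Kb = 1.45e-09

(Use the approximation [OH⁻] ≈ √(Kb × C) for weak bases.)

[OH⁻] = √(Kb × C) = √(1.45e-09 × 0.34) = 2.2204e-05. pOH = 4.65, pH = 14 - pOH

pH = 9.35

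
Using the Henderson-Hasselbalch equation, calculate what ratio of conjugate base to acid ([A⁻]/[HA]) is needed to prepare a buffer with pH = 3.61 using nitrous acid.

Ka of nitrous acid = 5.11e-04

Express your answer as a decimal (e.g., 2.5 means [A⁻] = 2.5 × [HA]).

pKa = -log(5.11e-04) = 3.2916. pH = pKa + log([A⁻]/[HA]), so log([A⁻]/[HA]) = pH − pKa = 3.61 − 3.2916 = 0.3184. [A⁻]/[HA] = 10^(0.3184) = 2.08

[A⁻]/[HA] = 2.08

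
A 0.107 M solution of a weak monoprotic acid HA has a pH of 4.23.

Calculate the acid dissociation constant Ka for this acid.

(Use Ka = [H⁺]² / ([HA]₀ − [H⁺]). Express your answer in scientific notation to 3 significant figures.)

[H⁺] = 10^(−pH) = 10^(−4.23) = 5.888e-05 M. For HA ⇌ H⁺ + A⁻, Ka = [H⁺][A⁻]/[HA] = [H⁺]² / ([HA]₀ − [H⁺]) = (5.888e-05)² / (0.107 − 5.888e-05) = 3.24e-08.

K_a = 3.24e-08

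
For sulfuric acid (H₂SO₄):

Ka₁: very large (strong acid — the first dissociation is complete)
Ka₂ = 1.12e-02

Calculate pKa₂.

pKa₂ = -log(Ka₂) = -log(1.12e-02) = 1.95.

pK_{a2} = 1.95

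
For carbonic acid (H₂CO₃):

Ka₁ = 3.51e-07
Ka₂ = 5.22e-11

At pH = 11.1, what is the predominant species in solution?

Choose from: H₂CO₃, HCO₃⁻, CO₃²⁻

pKa₁ = 6.45, pKa₂ = 10.28. For a polyprotic acid the predominant species crosses at each pKa: below pKa_n the protonated form dominates, above it the deprotonated form does. At pH = 11.1, the predominant species is CO₃²⁻.

CO₃²⁻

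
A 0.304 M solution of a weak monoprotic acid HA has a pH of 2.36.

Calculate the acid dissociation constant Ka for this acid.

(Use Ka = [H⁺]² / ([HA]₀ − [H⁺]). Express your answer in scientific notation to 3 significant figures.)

[H⁺] = 10^(−pH) = 10^(−2.36) = 4.365e-03 M. For HA ⇌ H⁺ + A⁻, Ka = [H⁺][A⁻]/[HA] = [H⁺]² / ([HA]₀ − [H⁺]) = (4.365e-03)² / (0.304 − 4.365e-03) = 6.36e-05.

K_a = 6.36e-05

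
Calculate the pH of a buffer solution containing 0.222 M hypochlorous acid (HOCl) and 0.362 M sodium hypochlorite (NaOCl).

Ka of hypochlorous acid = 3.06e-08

pKa = -log(3.06e-08) = 7.51. pH = pKa + log([A⁻]/[HA]) = 7.51 + log(0.362/0.222)

pH = 7.73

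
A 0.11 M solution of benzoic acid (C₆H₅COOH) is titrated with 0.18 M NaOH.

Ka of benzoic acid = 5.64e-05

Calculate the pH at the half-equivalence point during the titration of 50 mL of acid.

At half-equivalence [HA] = [A⁻], so Henderson-Hasselbalch gives pH = pKa = -log(5.64e-05) = 4.25.

pH = pKa = 4.25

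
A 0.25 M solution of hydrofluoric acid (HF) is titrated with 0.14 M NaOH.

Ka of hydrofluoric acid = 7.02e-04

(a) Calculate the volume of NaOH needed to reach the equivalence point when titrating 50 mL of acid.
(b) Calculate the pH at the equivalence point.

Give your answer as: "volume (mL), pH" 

moles acid = 0.25 × 50/1000 = 0.0125 mol; V_base = moles/0.14 × 1000 = 89.3 mL. At equivalence only the conjugate base is present: [A⁻] = 0.0125/0.139 = 8.9744e-02 M. Kb = Kw/Ka = 1.42e-11; [OH⁻] = √(Kb × [A⁻]) = 1.1307e-06; pOH = 5.95; pH = 14 - pOH = 8.05.

V = 89.3 mL, pH = 8.05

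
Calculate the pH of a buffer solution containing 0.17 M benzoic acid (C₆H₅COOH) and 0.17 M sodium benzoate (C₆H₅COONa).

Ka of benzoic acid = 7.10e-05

pKa = -log(7.10e-05) = 4.15. pH = pKa + log([A⁻]/[HA]) = 4.15 + log(0.17/0.17)

pH = 4.15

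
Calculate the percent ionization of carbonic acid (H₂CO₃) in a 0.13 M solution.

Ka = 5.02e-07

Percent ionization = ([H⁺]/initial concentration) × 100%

Using Ka equilibrium: x² + Ka×x - Ka×C = 0. Solving: [H⁺] = 2.5521e-04. Percent = (2.5521e-04/0.13) × 100

Percent ionization = 0.196%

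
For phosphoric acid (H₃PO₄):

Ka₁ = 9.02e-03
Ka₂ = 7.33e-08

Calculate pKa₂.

pKa₂ = -log(Ka₂) = -log(7.33e-08) = 7.13.

pK_{a2} = 7.13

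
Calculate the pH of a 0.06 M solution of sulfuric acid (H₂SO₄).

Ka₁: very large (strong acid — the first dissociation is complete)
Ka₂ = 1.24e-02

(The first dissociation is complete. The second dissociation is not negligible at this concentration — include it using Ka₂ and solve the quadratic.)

First dissociation is complete: [H⁺]₀ = [HSO₄⁻]₀ = C = 0.06 M. Second dissociation HSO₄⁻ ⇌ H⁺ + SO₄²⁻: let x = [SO₄²⁻]. Ka₂ = (C + x)·x / (C − x) = 1.24e-02 → x² + (C + Ka₂)·x − Ka₂·C = 0 → x² + 0.07240·x − 7.440e-04 = 0. x = (−0.07240 + √(0.07240² + 4 × 7.440e-04)) / 2 = 9.1259e-03 M. [H⁺] = C + x = 0.06 + 9.1259e-03 = 6.9126e-02 M. pH = -log(6.9126e-02) = 1.16.

pH = 1.16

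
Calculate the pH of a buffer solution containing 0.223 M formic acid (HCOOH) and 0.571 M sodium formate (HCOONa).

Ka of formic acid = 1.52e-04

pKa = -log(1.52e-04) = 3.82. pH = pKa + log([A⁻]/[HA]) = 3.82 + log(0.571/0.223)

pH = 4.23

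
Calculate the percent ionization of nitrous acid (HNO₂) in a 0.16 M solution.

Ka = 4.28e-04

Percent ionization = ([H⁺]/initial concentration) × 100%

Using Ka equilibrium: x² + Ka×x - Ka×C = 0. Solving: [H⁺] = 8.0640e-03. Percent = (8.0640e-03/0.16) × 100

Percent ionization = 5.04%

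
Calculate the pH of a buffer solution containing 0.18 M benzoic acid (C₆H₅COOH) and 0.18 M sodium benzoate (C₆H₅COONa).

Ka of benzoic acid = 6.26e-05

pKa = -log(6.26e-05) = 4.20. pH = pKa + log([A⁻]/[HA]) = 4.20 + log(0.18/0.18)

pH = 4.20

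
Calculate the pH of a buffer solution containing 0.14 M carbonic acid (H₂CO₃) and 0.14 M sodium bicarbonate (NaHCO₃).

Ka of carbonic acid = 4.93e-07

pKa = -log(4.93e-07) = 6.31. pH = pKa + log([A⁻]/[HA]) = 6.31 + log(0.14/0.14)

pH = 6.31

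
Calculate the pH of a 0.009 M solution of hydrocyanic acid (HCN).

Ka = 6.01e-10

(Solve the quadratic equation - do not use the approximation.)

x² + Ka×x - Ka×C = 0. Using quadratic formula: [H⁺] = 2.3254e-06

pH = 5.63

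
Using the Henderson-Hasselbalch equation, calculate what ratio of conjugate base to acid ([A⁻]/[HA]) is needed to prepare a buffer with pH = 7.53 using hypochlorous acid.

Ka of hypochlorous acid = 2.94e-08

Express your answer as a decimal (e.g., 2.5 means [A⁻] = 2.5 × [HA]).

pKa = -log(2.94e-08) = 7.5317. pH = pKa + log([A⁻]/[HA]), so log([A⁻]/[HA]) = pH − pKa = 7.53 − 7.5317 = -0.0017. [A⁻]/[HA] = 10^(-0.0017) = 0.996

[A⁻]/[HA] = 0.996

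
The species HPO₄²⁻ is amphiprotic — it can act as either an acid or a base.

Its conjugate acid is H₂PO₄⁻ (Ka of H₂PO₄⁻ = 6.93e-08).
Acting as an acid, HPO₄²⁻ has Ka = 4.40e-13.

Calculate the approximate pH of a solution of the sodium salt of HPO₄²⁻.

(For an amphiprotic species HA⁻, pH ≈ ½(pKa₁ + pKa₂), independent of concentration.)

pKa₁ = -log(6.93e-08) = 7.16; pKa₂ = -log(4.40e-13) = 12.36. For an amphiprotic species, pH ≈ ½(pKa₁ + pKa₂) = ½(7.16 + 12.36) = 9.76.

pH = 9.76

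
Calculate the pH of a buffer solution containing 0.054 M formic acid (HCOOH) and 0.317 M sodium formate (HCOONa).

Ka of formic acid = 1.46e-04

pKa = -log(1.46e-04) = 3.84. pH = pKa + log([A⁻]/[HA]) = 3.84 + log(0.317/0.054)

pH = 4.60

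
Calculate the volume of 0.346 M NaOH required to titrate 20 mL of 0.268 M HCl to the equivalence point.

At equivalence: moles acid = moles base. moles HCl = 0.268 × 20/1000 = 0.00536 mol. V_base = moles / 0.346 × 1000 = 15.5 mL.

V_{base} = 15.5 mL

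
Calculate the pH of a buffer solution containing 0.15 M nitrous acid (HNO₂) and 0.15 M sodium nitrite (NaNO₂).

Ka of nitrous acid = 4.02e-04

pKa = -log(4.02e-04) = 3.40. pH = pKa + log([A⁻]/[HA]) = 3.40 + log(0.15/0.15)

pH = 3.40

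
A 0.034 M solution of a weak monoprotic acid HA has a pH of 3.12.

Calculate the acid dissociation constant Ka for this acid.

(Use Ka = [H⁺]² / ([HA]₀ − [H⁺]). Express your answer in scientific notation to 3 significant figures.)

[H⁺] = 10^(−pH) = 10^(−3.12) = 7.586e-04 M. For HA ⇌ H⁺ + A⁻, Ka = [H⁺][A⁻]/[HA] = [H⁺]² / ([HA]₀ − [H⁺]) = (7.586e-04)² / (0.034 − 7.586e-04) = 1.73e-05.

K_a = 1.73e-05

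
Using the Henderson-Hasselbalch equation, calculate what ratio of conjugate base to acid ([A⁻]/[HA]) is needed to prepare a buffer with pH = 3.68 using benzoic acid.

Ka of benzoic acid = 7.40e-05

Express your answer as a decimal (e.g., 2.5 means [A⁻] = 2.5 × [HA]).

pKa = -log(7.40e-05) = 4.1308. pH = pKa + log([A⁻]/[HA]), so log([A⁻]/[HA]) = pH − pKa = 3.68 − 4.1308 = -0.4508. [A⁻]/[HA] = 10^(-0.4508) = 0.354

[A⁻]/[HA] = 0.354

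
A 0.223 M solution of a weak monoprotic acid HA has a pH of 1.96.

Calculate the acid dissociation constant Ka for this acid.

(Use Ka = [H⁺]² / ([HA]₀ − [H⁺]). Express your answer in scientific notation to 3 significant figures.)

[H⁺] = 10^(−pH) = 10^(−1.96) = 1.096e-02 M. For HA ⇌ H⁺ + A⁻, Ka = [H⁺][A⁻]/[HA] = [H⁺]² / ([HA]₀ − [H⁺]) = (1.096e-02)² / (0.223 − 1.096e-02) = 5.67e-04.

K_a = 5.67e-04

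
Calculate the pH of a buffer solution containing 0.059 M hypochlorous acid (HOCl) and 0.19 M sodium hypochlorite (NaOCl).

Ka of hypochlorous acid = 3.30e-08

pKa = -log(3.30e-08) = 7.48. pH = pKa + log([A⁻]/[HA]) = 7.48 + log(0.19/0.059)

pH = 7.99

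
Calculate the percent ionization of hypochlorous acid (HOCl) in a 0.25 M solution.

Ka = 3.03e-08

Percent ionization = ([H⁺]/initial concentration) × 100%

Using Ka equilibrium: x² + Ka×x - Ka×C = 0. Solving: [H⁺] = 8.7019e-05. Percent = (8.7019e-05/0.25) × 100

Percent ionization = 0.0348%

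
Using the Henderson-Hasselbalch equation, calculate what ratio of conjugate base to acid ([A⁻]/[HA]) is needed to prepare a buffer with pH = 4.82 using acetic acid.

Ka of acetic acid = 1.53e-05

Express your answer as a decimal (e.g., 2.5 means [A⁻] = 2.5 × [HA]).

pKa = -log(1.53e-05) = 4.8153. pH = pKa + log([A⁻]/[HA]), so log([A⁻]/[HA]) = pH − pKa = 4.82 − 4.8153 = 0.0047. [A⁻]/[HA] = 10^(0.0047) = 1.01

[A⁻]/[HA] = 1.01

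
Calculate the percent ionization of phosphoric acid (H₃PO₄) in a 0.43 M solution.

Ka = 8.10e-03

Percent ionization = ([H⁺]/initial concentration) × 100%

Using Ka equilibrium: x² + Ka×x - Ka×C = 0. Solving: [H⁺] = 5.5106e-02. Percent = (5.5106e-02/0.43) × 100

Percent ionization = 12.8%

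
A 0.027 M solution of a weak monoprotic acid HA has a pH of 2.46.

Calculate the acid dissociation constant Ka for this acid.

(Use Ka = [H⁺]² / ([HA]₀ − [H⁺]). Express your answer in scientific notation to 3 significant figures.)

[H⁺] = 10^(−pH) = 10^(−2.46) = 3.467e-03 M. For HA ⇌ H⁺ + A⁻, Ka = [H⁺][A⁻]/[HA] = [H⁺]² / ([HA]₀ − [H⁺]) = (3.467e-03)² / (0.027 − 3.467e-03) = 5.11e-04.

K_a = 5.11e-04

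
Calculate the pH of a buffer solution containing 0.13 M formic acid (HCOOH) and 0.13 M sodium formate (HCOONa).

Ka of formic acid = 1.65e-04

pKa = -log(1.65e-04) = 3.78. pH = pKa + log([A⁻]/[HA]) = 3.78 + log(0.13/0.13)

pH = 3.78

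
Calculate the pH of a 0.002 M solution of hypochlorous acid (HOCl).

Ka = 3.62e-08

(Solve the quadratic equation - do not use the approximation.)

x² + Ka×x - Ka×C = 0. Using quadratic formula: [H⁺] = 8.4907e-06

pH = 5.07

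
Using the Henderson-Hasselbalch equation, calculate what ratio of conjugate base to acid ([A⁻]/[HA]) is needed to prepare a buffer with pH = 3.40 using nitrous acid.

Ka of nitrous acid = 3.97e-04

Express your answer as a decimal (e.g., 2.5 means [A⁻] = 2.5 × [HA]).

pKa = -log(3.97e-04) = 3.4012. pH = pKa + log([A⁻]/[HA]), so log([A⁻]/[HA]) = pH − pKa = 3.40 − 3.4012 = -0.0012. [A⁻]/[HA] = 10^(-0.0012) = 0.997

[A⁻]/[HA] = 0.997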